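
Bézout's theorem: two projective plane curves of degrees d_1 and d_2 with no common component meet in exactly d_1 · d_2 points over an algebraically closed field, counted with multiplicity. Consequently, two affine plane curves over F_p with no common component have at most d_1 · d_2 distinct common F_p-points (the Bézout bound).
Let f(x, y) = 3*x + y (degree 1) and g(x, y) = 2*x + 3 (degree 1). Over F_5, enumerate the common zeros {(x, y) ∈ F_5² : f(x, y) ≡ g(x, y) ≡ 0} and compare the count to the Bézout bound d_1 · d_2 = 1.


Common zeros: {(1, 2)}; count = 1; Bézout bound = 1.

deg(f) = 1, deg(g) = 1, so Bézout bound = 1.
Scan x ∈ F_5. For each x, list the y ∈ F_5 with f(x, y) ≡ 0 and those with g(x, y) ≡ 0 (mod 5); the common zeros in that column are the intersection.
  x = 0: f ≡ 0 at y ∈ {0}; g ≡ 0 at y ∈ ∅; common: ∅.
  x = 1: f ≡ 0 at y ∈ {2}; g ≡ 0 at y ∈ {0, 1, 2, 3, 4}; common: {2}.
  x = 2: f ≡ 0 at y ∈ {4}; g ≡ 0 at y ∈ ∅; common: ∅.
  x = 3: f ≡ 0 at y ∈ {1}; g ≡ 0 at y ∈ ∅; common: ∅.
  x = 4: f ≡ 0 at y ∈ {3}; g ≡ 0 at y ∈ ∅; common: ∅.
Collecting: common zeros = {(1, 2)}, so the count is 1.
Comparison with the Bézout bound: 1 ≤ 1 = deg(f)·deg(g), as expected for curves with no common component (the bound is attained).


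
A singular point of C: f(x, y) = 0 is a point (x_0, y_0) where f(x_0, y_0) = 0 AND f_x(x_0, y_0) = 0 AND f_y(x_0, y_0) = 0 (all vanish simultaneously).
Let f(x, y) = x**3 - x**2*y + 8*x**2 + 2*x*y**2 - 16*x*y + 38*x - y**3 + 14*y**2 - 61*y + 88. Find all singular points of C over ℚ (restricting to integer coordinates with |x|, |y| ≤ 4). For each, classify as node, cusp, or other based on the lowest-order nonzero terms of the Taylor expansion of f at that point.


Singular points: {(-2, 3)}; classification: node.

Compute partial derivatives:
  f_x = 3*x**2 - 2*x*y + 16*x + 2*y**2 - 16*y + 38.
  f_y = -x**2 + 4*x*y - 16*x - 3*y**2 + 28*y - 61.
Scan x_0 ∈ {−4, ..., 4}. For each x_0, f_y(x_0, y) is a polynomial in y; find its integer roots y ∈ {−4, ..., 4}, then test f_x and f at those candidates.
  x = -4: f_y(-4, y) = -3*y**2 + 12*y - 13; no integer root y with |y| ≤ 4.
  x = -3: f_y(-3, y) = -3*y**2 + 16*y - 22; no integer root y with |y| ≤ 4.
  x = -2: f_y(-2, y) = -3*y**2 + 20*y - 33; vanishes at y ∈ {3}. (-2, 3): f_x = 0, f = 0 — SINGULAR.
  x = -1: f_y(-1, y) = -3*y**2 + 24*y - 46; no integer root y with |y| ≤ 4.
  x = 0: f_y(0, y) = -3*y**2 + 28*y - 61; no integer root y with |y| ≤ 4.
  x = 1: f_y(1, y) = -3*y**2 + 32*y - 78; no integer root y with |y| ≤ 4.
  x = 2: f_y(2, y) = -3*y**2 + 36*y - 97; no integer root y with |y| ≤ 4.
  x = 3: f_y(3, y) = -3*y**2 + 40*y - 118; no integer root y with |y| ≤ 4.
  x = 4: f_y(4, y) = -3*y**2 + 44*y - 141; no integer root y with |y| ≤ 4.
Only singular point on the grid: (-2, 3).
Classify: substitute x = -2 + u, y = 3 + v and expand: f = u**3 - u**2*v - u**2 + 2*u*v**2 - v**3 + v**2.
No constant or linear terms (consistent with a singular point). Quadratic part: -u**2 + v**2. Cubic part: u**3 - u**2*v + 2*u*v**2 - v**3.
The quadratic part v**2 - u**2 = (v − u)(v + u) splits into two distinct linear factors, so there are two distinct tangent lines y − 3 = ±(x − -2) — this is a node (ordinary double point).
Classification: node.


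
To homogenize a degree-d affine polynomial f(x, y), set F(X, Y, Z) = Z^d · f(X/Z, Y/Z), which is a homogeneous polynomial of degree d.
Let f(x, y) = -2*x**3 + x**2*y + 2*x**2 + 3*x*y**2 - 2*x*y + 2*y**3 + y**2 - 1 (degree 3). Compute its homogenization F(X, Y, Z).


F(X, Y, Z) = -2*X**3 + X**2*Y + 2*X**2*Z + 3*X*Y**2 - 2*X*Y*Z + 2*Y**3 + Y**2*Z - Z**3

deg(f) = 3.
Substitute x = X/Z, y = Y/Z into f, then multiply by Z^3.
  monomial -2·x^3·y^0 ↦ -2·X^3·Y^0·Z^0.
  monomial 1·x^2·y^1 ↦ 1·X^2·Y^1·Z^0.
  monomial 2·x^2·y^0 ↦ 2·X^2·Y^0·Z^1.
  monomial 3·x^1·y^2 ↦ 3·X^1·Y^2·Z^0.
  monomial -2·x^1·y^1 ↦ -2·X^1·Y^1·Z^1.
  monomial 2·x^0·y^3 ↦ 2·X^0·Y^3·Z^0.
  monomial 1·x^0·y^2 ↦ 1·X^0·Y^2·Z^1.
  monomial -1·x^0·y^0 ↦ -1·X^0·Y^0·Z^3.
Collecting: F(X, Y, Z) = -2*X**3 + X**2*Y + 2*X**2*Z + 3*X*Y**2 - 2*X*Y*Z + 2*Y**3 + Y**2*Z - Z**3.


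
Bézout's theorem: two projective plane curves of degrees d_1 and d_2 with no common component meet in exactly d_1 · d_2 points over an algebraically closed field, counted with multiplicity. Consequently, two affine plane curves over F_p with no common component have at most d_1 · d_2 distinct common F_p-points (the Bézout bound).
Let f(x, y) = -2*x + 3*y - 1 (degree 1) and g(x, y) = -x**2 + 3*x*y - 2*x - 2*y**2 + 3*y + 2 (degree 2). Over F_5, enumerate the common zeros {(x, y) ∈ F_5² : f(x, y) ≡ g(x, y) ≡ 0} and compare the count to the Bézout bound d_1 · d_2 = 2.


Common zeros: {(0, 2), (4, 3)}; count = 2; Bézout bound = 2.

deg(f) = 1, deg(g) = 2, so Bézout bound = 2.
Scan x ∈ F_5. For each x, list the y ∈ F_5 with f(x, y) ≡ 0 and those with g(x, y) ≡ 0 (mod 5); the common zeros in that column are the intersection.
  x = 0: f ≡ 0 at y ∈ {2}; g ≡ 0 at y ∈ {2}; common: {2}.
  x = 1: f ≡ 0 at y ∈ {1}; g ≡ 0 at y ∈ ∅; common: ∅.
  x = 2: f ≡ 0 at y ∈ {0}; g ≡ 0 at y ∈ ∅; common: ∅.
  x = 3: f ≡ 0 at y ∈ {4}; g ≡ 0 at y ∈ {3}; common: ∅.
  x = 4: f ≡ 0 at y ∈ {3}; g ≡ 0 at y ∈ {2, 3}; common: {3}.
Collecting: common zeros = {(0, 2), (4, 3)}, so the count is 2.
Comparison with the Bézout bound: 2 ≤ 2 = deg(f)·deg(g), as expected for curves with no common component (the bound is attained).


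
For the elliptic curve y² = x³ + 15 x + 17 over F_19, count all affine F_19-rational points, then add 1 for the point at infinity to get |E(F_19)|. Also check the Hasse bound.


Affine points = {(0, 6), (0, 13), (2, 6), (2, 13), (6, 0), (7, 3), (7, 16), (9, 8), (9, 11), (12, 5), (12, 14), (14, 8), (14, 11), (15, 8), (15, 11), (17, 6), (17, 13), (18, 1), (18, 18)}; affine count = 19; |E(F_19)| = 20.

Discriminant check: Δ ∝ 4a³ + 27b² = 4·15³ + 27·17² = 4·3375 + 27·289 ≡ 4 (mod 19). Nonzero ⇒ E is nonsingular.
For each x ∈ F_19, compute rhs = x³ + 15·x + 17 mod 19, then count y ∈ F_19 with y² ≡ rhs.
  x = 0: rhs = 17, matching y values: 6, 13 (2 points).
  x = 1: rhs = 14, matching y values: none (0 points).
  x = 2: rhs = 17, matching y values: 6, 13 (2 points).
  x = 3: rhs = 13, matching y values: none (0 points).
  x = 4: rhs = 8, matching y values: none (0 points).
  x = 5: rhs = 8, matching y values: none (0 points).
  x = 6: rhs = 0, matching y values: 0 (1 points).
  x = 7: rhs = 9, matching y values: 3, 16 (2 points).
  x = 8: rhs = 3, matching y values: none (0 points).
  x = 9: rhs = 7, matching y values: 8, 11 (2 points).
  x = 10: rhs = 8, matching y values: none (0 points).
  x = 11: rhs = 12, matching y values: none (0 points).
  x = 12: rhs = 6, matching y values: 5, 14 (2 points).
  x = 13: rhs = 15, matching y values: none (0 points).
  x = 14: rhs = 7, matching y values: 8, 11 (2 points).
  x = 15: rhs = 7, matching y values: 8, 11 (2 points).
  x = 16: rhs = 2, matching y values: none (0 points).
  x = 17: rhs = 17, matching y values: 6, 13 (2 points).
  x = 18: rhs = 1, matching y values: 1, 18 (2 points).
Total affine count: 19.
Full point count |E(F_19)| = 19 + 1 = 20.
Hasse bound: |20 − (19+1)| = |0| = 0 ≤ 2√19 ≈ 8.7178 ✓.


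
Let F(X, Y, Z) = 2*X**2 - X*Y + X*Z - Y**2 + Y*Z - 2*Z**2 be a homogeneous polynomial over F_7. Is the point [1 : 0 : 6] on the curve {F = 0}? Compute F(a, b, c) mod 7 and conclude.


F(1,0,6) ≡ 6 (mod 7); P is NOT on the curve.

Evaluate F(1, 0, 6) term-by-term (mod 7).
  2*X**2 ↦ 2·1·1·1 = 2
  -X*Y ↦ -1·1·0·1 = 0
  X*Z ↦ 1·1·1·6 = 6
  -Y**2 ↦ -1·1·0·1 = 0
  Y*Z ↦ 1·1·0·6 = 0
  -2*Z**2 ↦ -2·1·1·36 = -72
Sum: F(1, 0, 6) = (2) + (0) + (6) + (0) + (0) + (-72) = -64.
Reducing mod 7: -64 ≡ 6 (mod 7).
Since F(a, b, c) ≡ 6 ≠ 0 (mod 7), P does NOT lie on the curve.


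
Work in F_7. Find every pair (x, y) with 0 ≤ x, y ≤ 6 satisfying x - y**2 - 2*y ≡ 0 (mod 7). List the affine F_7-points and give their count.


Affine F_7-points: {(0, 0), (0, 5), (1, 2), (1, 3), (3, 1), (3, 4), (6, 6)}; count = 7.

For each of the 49 pairs (x, y) ∈ F_7², evaluate f(x, y) mod 7. Record the zeros.
  x = 0: [0↦0, 1↦4, 2↦6, 3↦6, 4↦4, 5↦0, 6↦1]  zeros at y ∈ {0, 5}
  x = 1: [0↦1, 1↦5, 2↦0, 3↦0, 4↦5, 5↦1, 6↦2]  zeros at y ∈ {2, 3}
  x = 2: [0↦2, 1↦6, 2↦1, 3↦1, 4↦6, 5↦2, 6↦3]  zeros at y ∈ ∅
  x = 3: [0↦3, 1↦0, 2↦2, 3↦2, 4↦0, 5↦3, 6↦4]  zeros at y ∈ {1, 4}
  x = 4: [0↦4, 1↦1, 2↦3, 3↦3, 4↦1, 5↦4, 6↦5]  zeros at y ∈ ∅
  x = 5: [0↦5, 1↦2, 2↦4, 3↦4, 4↦2, 5↦5, 6↦6]  zeros at y ∈ ∅
  x = 6: [0↦6, 1↦3, 2↦5, 3↦5, 4↦3, 5↦6, 6↦0]  zeros at y ∈ {6}
Collecting zeros: affine points = {(0, 0), (0, 5), (1, 2), (1, 3), (3, 1), (3, 4), (6, 6)}.
Total count |C(F_7)_aff| = 7.


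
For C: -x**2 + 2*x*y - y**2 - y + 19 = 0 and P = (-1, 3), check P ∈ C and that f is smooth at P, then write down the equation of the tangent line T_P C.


Tangent line at P: 8*x - 9*y + 35 = 0.

Step 1: f(-1, 3) = 0, so P lies on C.
Step 2: partial derivatives
  f_x(x, y) = -2*x + 2*y, f_y(x, y) = 2*x - 2*y - 1.
  f_x(P) = 8, f_y(P) = -9 (gradient nonzero, so P is smooth).
Step 3: tangent line at P: 8·(x − -1) + -9·(y − 3) = 0.
Expanding: 8*x - 9*y + 35 = 0.


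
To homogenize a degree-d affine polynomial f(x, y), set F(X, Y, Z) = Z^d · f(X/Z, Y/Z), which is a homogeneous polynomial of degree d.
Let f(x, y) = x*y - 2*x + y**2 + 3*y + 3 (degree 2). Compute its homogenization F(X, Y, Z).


F(X, Y, Z) = X*Y - 2*X*Z + Y**2 + 3*Y*Z + 3*Z**2

deg(f) = 2.
Substitute x = X/Z, y = Y/Z into f, then multiply by Z^2.
  monomial 1·x^1·y^1 ↦ 1·X^1·Y^1·Z^0.
  monomial -2·x^1·y^0 ↦ -2·X^1·Y^0·Z^1.
  monomial 1·x^0·y^2 ↦ 1·X^0·Y^2·Z^0.
  monomial 3·x^0·y^1 ↦ 3·X^0·Y^1·Z^1.
  monomial 3·x^0·y^0 ↦ 3·X^0·Y^0·Z^2.
Collecting: F(X, Y, Z) = X*Y - 2*X*Z + Y**2 + 3*Y*Z + 3*Z**2.


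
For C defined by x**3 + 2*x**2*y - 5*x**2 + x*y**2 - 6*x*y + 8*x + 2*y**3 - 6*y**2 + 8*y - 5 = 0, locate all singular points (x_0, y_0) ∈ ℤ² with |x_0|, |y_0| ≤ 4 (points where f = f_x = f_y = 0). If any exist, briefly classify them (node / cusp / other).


Singular points: {(1, 1)}; classification: cusp.

Compute partial derivatives:
  f_x = 3*x**2 + 4*x*y - 10*x + y**2 - 6*y + 8.
  f_y = 2*x**2 + 2*x*y - 6*x + 6*y**2 - 12*y + 8.
Scan x_0 ∈ {−4, ..., 4}. For each x_0, f_y(x_0, y) is a polynomial in y; find its integer roots y ∈ {−4, ..., 4}, then test f_x and f at those candidates.
  x = -4: f_y(-4, y) = 6*y**2 - 20*y + 64; no integer root y with |y| ≤ 4.
  x = -3: f_y(-3, y) = 6*y**2 - 18*y + 44; no integer root y with |y| ≤ 4.
  x = -2: f_y(-2, y) = 6*y**2 - 16*y + 28; no integer root y with |y| ≤ 4.
  x = -1: f_y(-1, y) = 6*y**2 - 14*y + 16; no integer root y with |y| ≤ 4.
  x = 0: f_y(0, y) = 6*y**2 - 12*y + 8; no integer root y with |y| ≤ 4.
  x = 1: f_y(1, y) = 6*y**2 - 10*y + 4; vanishes at y ∈ {1}. (1, 1): f_x = 0, f = 0 — SINGULAR.
  x = 2: f_y(2, y) = 6*y**2 - 8*y + 4; no integer root y with |y| ≤ 4.
  x = 3: f_y(3, y) = 6*y**2 - 6*y + 8; no integer root y with |y| ≤ 4.
  x = 4: f_y(4, y) = 6*y**2 - 4*y + 16; no integer root y with |y| ≤ 4.
Only singular point on the grid: (1, 1).
Classify: substitute x = 1 + u, y = 1 + v and expand: f = u**3 + 2*u**2*v + u*v**2 + 2*v**3 + v**2.
No constant or linear terms (consistent with a singular point). Quadratic part: v**2. Cubic part: u**3 + 2*u**2*v + u*v**2 + 2*v**3.
The quadratic part v**2 is a perfect square, so there is a single (double) tangent line v = 0, i.e. y = 1. Restricting the cubic part to that line (v = 0) leaves u**3 ≠ 0, so f is not divisible by v and the branch is v² ≈ -u**3 to lowest order — this is a cusp.
Classification: cusp.


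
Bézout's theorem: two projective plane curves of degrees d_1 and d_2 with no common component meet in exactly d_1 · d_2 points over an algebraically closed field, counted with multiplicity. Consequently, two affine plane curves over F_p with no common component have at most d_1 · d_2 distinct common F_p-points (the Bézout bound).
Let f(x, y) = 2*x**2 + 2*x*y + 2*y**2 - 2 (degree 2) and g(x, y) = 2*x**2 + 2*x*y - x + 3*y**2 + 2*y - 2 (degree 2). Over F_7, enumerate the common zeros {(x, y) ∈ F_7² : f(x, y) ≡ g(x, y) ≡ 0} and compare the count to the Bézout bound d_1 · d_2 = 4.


Common zeros: ∅; count = 0; Bézout bound = 4.

deg(f) = 2, deg(g) = 2, so Bézout bound = 4.
Scan x ∈ F_7. For each x, list the y ∈ F_7 with f(x, y) ≡ 0 and those with g(x, y) ≡ 0 (mod 7); the common zeros in that column are the intersection.
  x = 0: f ≡ 0 at y ∈ {1, 6}; g ≡ 0 at y ∈ {2}; common: ∅.
  x = 1: f ≡ 0 at y ∈ {0, 6}; g ≡ 0 at y ∈ {4}; common: ∅.
  x = 2: f ≡ 0 at y ∈ ∅; g ≡ 0 at y ∈ {2, 3}; common: ∅.
  x = 3: f ≡ 0 at y ∈ ∅; g ≡ 0 at y ∈ ∅; common: ∅.
  x = 4: f ≡ 0 at y ∈ ∅; g ≡ 0 at y ∈ ∅; common: ∅.
  x = 5: f ≡ 0 at y ∈ ∅; g ≡ 0 at y ∈ ∅; common: ∅.
  x = 6: f ≡ 0 at y ∈ {0, 1}; g ≡ 0 at y ∈ {3, 4}; common: ∅.
Collecting: common zeros = ∅, so the count is 0.
Comparison with the Bézout bound: 0 ≤ 4 = deg(f)·deg(g), as expected for curves with no common component (the affine F_7-count falls short of the bound because intersections may lie at infinity, over extension fields, or carry multiplicity).


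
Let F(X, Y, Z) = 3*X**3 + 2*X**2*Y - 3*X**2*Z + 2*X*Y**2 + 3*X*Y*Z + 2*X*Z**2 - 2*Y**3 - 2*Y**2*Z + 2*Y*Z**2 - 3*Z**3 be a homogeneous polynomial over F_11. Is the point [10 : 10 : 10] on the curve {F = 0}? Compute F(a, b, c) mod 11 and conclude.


F(10,10,10) ≡ 7 (mod 11); P is NOT on the curve.

Evaluate F(10, 10, 10) term-by-term (mod 11).
  3*X**3 ↦ 3·1000·1·1 = 3000
  2*X**2*Y ↦ 2·100·10·1 = 2000
  -3*X**2*Z ↦ -3·100·1·10 = -3000
  2*X*Y**2 ↦ 2·10·100·1 = 2000
  3*X*Y*Z ↦ 3·10·10·10 = 3000
  2*X*Z**2 ↦ 2·10·1·100 = 2000
  -2*Y**3 ↦ -2·1·1000·1 = -2000
  -2*Y**2*Z ↦ -2·1·100·10 = -2000
  2*Y*Z**2 ↦ 2·1·10·100 = 2000
  -3*Z**3 ↦ -3·1·1·1000 = -3000
Sum: F(10, 10, 10) = (3000) + (2000) + (-3000) + (2000) + (3000) + (2000) + (-2000) + (-2000) + (2000) + (-3000) = 4000.
Reducing mod 11: 4000 ≡ 7 (mod 11).
Since F(a, b, c) ≡ 7 ≠ 0 (mod 11), P does NOT lie on the curve.


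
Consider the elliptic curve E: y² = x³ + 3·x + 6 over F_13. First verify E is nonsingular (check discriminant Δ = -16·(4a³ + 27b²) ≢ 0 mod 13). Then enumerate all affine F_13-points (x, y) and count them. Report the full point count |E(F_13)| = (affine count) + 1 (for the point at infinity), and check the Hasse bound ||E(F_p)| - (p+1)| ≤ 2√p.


Affine points = {(1, 6), (1, 7), (3, 4), (3, 9), (4, 2), (4, 11), (5, 4), (5, 9), (8, 3), (8, 10), (10, 3), (10, 10)}; affine count = 12; |E(F_13)| = 13.

Discriminant check: Δ ∝ 4a³ + 27b² = 4·3³ + 27·6² = 4·27 + 27·36 ≡ 1 (mod 13). Nonzero ⇒ E is nonsingular.
For each x ∈ F_13, compute rhs = x³ + 3·x + 6 mod 13, then count y ∈ F_13 with y² ≡ rhs.
  x = 0: rhs = 6, matching y values: none (0 points).
  x = 1: rhs = 10, matching y values: 6, 7 (2 points).
  x = 2: rhs = 7, matching y values: none (0 points).
  x = 3: rhs = 3, matching y values: 4, 9 (2 points).
  x = 4: rhs = 4, matching y values: 2, 11 (2 points).
  x = 5: rhs = 3, matching y values: 4, 9 (2 points).
  x = 6: rhs = 6, matching y values: none (0 points).
  x = 7: rhs = 6, matching y values: none (0 points).
  x = 8: rhs = 9, matching y values: 3, 10 (2 points).
  x = 9: rhs = 8, matching y values: none (0 points).
  x = 10: rhs = 9, matching y values: 3, 10 (2 points).
  x = 11: rhs = 5, matching y values: none (0 points).
  x = 12: rhs = 2, matching y values: none (0 points).
Total affine count: 12.
Full point count |E(F_13)| = 12 + 1 = 13.
Hasse bound: |13 − (13+1)| = |-1| = 1 ≤ 2√13 ≈ 7.2111 ✓.


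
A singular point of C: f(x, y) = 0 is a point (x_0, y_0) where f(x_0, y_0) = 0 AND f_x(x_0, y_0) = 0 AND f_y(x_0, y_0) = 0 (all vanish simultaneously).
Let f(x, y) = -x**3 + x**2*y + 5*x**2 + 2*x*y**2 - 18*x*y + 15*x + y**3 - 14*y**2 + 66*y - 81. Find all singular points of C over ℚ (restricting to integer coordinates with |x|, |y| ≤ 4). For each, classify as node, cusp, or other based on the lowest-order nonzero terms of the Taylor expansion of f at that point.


Singular points: {(3, 3)}; classification: node.

Compute partial derivatives:
  f_x = -3*x**2 + 2*x*y + 10*x + 2*y**2 - 18*y + 15.
  f_y = x**2 + 4*x*y - 18*x + 3*y**2 - 28*y + 66.
Scan x_0 ∈ {−4, ..., 4}. For each x_0, f_y(x_0, y) is a polynomial in y; find its integer roots y ∈ {−4, ..., 4}, then test f_x and f at those candidates.
  x = -4: f_y(-4, y) = 3*y**2 - 44*y + 154; no integer root y with |y| ≤ 4.
  x = -3: f_y(-3, y) = 3*y**2 - 40*y + 129; no integer root y with |y| ≤ 4.
  x = -2: f_y(-2, y) = 3*y**2 - 36*y + 106; no integer root y with |y| ≤ 4.
  x = -1: f_y(-1, y) = 3*y**2 - 32*y + 85; no integer root y with |y| ≤ 4.
  x = 0: f_y(0, y) = 3*y**2 - 28*y + 66; no integer root y with |y| ≤ 4.
  x = 1: f_y(1, y) = 3*y**2 - 24*y + 49; no integer root y with |y| ≤ 4.
  x = 2: f_y(2, y) = 3*y**2 - 20*y + 34; no integer root y with |y| ≤ 4.
  x = 3: f_y(3, y) = 3*y**2 - 16*y + 21; vanishes at y ∈ {3}. (3, 3): f_x = 0, f = 0 — SINGULAR.
  x = 4: f_y(4, y) = 3*y**2 - 12*y + 10; no integer root y with |y| ≤ 4.
Only singular point on the grid: (3, 3).
Classify: substitute x = 3 + u, y = 3 + v and expand: f = -u**3 + u**2*v - u**2 + 2*u*v**2 + v**3 + v**2.
No constant or linear terms (consistent with a singular point). Quadratic part: -u**2 + v**2. Cubic part: -u**3 + u**2*v + 2*u*v**2 + v**3.
The quadratic part v**2 - u**2 = (v − u)(v + u) splits into two distinct linear factors, so there are two distinct tangent lines y − 3 = ±(x − 3) — this is a node (ordinary double point).
Classification: node.


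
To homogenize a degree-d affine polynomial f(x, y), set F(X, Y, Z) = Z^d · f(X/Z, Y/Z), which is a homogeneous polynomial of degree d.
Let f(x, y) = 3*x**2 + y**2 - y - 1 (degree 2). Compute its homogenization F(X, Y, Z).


F(X, Y, Z) = 3*X**2 + Y**2 - Y*Z - Z**2

deg(f) = 2.
Substitute x = X/Z, y = Y/Z into f, then multiply by Z^2.
  monomial 3·x^2·y^0 ↦ 3·X^2·Y^0·Z^0.
  monomial 1·x^0·y^2 ↦ 1·X^0·Y^2·Z^0.
  monomial -1·x^0·y^1 ↦ -1·X^0·Y^1·Z^1.
  monomial -1·x^0·y^0 ↦ -1·X^0·Y^0·Z^2.
Collecting: F(X, Y, Z) = 3*X**2 + Y**2 - Y*Z - Z**2.


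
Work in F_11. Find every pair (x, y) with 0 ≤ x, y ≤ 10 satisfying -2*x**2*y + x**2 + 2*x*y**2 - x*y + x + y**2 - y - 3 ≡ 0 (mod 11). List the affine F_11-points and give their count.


Affine F_11-points: {(3, 4), (3, 7), (4, 1), (4, 8), (5, 5), (6, 6), (7, 2), (7, 8), (9, 1), (9, 4), (10, 2), (10, 7)}; count = 12.

For each of the 121 pairs (x, y) ∈ F_11², evaluate f(x, y) mod 11. Record the zeros.
  x = 0: [0↦8, 1↦8, 2↦10, 3↦3, 4↦9, 5↦6, 6↦5, 7↦6, 8↦9, 9↦3, 10↦10]  zeros at y ∈ ∅
  x = 1: [0↦10, 1↦9, 2↦3, 3↦3, 4↦9, 5↦10, 6↦6, 7↦8, 8↦5, 9↦8, 10↦6]  zeros at y ∈ ∅
  x = 2: [0↦3, 1↦8, 2↦1, 3↦4, 4↦6, 5↦7, 6↦7, 7↦6, 8↦4, 9↦1, 10↦8]  zeros at y ∈ ∅
  x = 3: [0↦9, 1↦5, 2↦4, 3↦6, 4↦0, 5↦8, 6↦8, 7↦0, 8↦6, 9↦4, 10↦5]  zeros at y ∈ {4, 7}
  x = 4: [0↦6, 1↦0, 2↦1, 3↦9, 4↦2, 5↦2, 6↦9, 7↦1, 8↦0, 9↦6, 10↦8]  zeros at y ∈ {1, 8}
  x = 5: [0↦5, 1↦4, 2↦3, 3↦2, 4↦1, 5↦0, 6↦10, 7↦9, 8↦8, 9↦7, 10↦6]  zeros at y ∈ {5}
  x = 6: [0↦6, 1↦6, 2↦10, 3↦7, 4↦8, 5↦2, 6↦0, 7↦2, 8↦8, 9↦7, 10↦10]  zeros at y ∈ {6}
  x = 7: [0↦9, 1↦6, 2↦0, 3↦2, 4↦1, 5↦8, 6↦1, 7↦2, 8↦0, 9↦6, 10↦9]  zeros at y ∈ {2, 8}
  x = 8: [0↦3, 1↦4, 2↦6, 3↦9, 4↦2, 5↦7, 6↦2, 7↦9, 8↦6, 9↦4, 10↦3]  zeros at y ∈ ∅
  x = 9: [0↦10, 1↦0, 2↦6, 3↦6, 4↦0, 5↦10, 6↦3, 7↦1, 8↦4, 9↦1, 10↦3]  zeros at y ∈ {1, 4}
  x = 10: [0↦8, 1↦5, 2↦0, 3↦4, 4↦6, 5↦6, 6↦4, 7↦0, 8↦5, 9↦8, 10↦9]  zeros at y ∈ {2, 7}
Collecting zeros: affine points = {(3, 4), (3, 7), (4, 1), (4, 8), (5, 5), (6, 6), (7, 2), (7, 8), (9, 1), (9, 4), (10, 2), (10, 7)}.
Total count |C(F_11)_aff| = 12.


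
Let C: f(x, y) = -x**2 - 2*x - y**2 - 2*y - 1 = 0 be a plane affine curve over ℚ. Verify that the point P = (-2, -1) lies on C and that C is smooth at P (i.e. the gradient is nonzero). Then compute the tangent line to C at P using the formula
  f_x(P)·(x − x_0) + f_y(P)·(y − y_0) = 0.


Tangent line at P: 2*x + 4 = 0.

Step 1: f(-2, -1) = 0, so P lies on C.
Step 2: partial derivatives
  f_x(x, y) = -2*x - 2, f_y(x, y) = -2*y - 2.
  f_x(P) = 2, f_y(P) = 0 (gradient nonzero, so P is smooth).
Step 3: tangent line at P: 2·(x − -2) + 0·(y − -1) = 0.
Expanding: 2*x + 4 = 0.


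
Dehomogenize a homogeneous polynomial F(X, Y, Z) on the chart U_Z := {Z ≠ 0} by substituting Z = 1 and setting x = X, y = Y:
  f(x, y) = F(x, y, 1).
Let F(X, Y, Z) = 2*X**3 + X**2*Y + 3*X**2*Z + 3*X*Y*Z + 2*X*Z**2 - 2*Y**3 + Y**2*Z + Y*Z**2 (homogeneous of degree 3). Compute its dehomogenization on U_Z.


f(x, y) = 2*x**3 + x**2*y + 3*x**2 + 3*x*y + 2*x - 2*y**3 + y**2 + y

On U_Z we set Z = 1. Each monomial c·X^i·Y^j·Z^k in F becomes c·x^i·y^j·1^k = c·x^i·y^j.
Substituting Z = 1: F(X, Y, 1) = 2*x**3 + x**2*y + 3*x**2 + 3*x*y + 2*x - 2*y**3 + y**2 + y.
Note: deg(f) ≤ deg(F) = 3; strict inequality happens when F is divisible by Z (lost terms).


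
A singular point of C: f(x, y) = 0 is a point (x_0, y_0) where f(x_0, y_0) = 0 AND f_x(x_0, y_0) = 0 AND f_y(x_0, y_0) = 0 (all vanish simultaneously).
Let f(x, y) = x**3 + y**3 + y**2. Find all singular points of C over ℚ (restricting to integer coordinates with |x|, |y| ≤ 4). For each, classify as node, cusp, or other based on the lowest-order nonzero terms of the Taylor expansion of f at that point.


Singular points: {(0, 0)}; classification: cusp.

Compute partial derivatives:
  f_x = 3*x**2.
  f_y = 3*y**2 + 2*y.
Scan x_0 ∈ {−4, ..., 4}. For each x_0, f_y(x_0, y) is a polynomial in y; find its integer roots y ∈ {−4, ..., 4}, then test f_x and f at those candidates.
  x = -4: f_y(-4, y) = 3*y**2 + 2*y; vanishes at y ∈ {0}. (-4, 0): f_x = 48 ≠ 0.
  x = -3: f_y(-3, y) = 3*y**2 + 2*y; vanishes at y ∈ {0}. (-3, 0): f_x = 27 ≠ 0.
  x = -2: f_y(-2, y) = 3*y**2 + 2*y; vanishes at y ∈ {0}. (-2, 0): f_x = 12 ≠ 0.
  x = -1: f_y(-1, y) = 3*y**2 + 2*y; vanishes at y ∈ {0}. (-1, 0): f_x = 3 ≠ 0.
  x = 0: f_y(0, y) = 3*y**2 + 2*y; vanishes at y ∈ {0}. (0, 0): f_x = 0, f = 0 — SINGULAR.
  x = 1: f_y(1, y) = 3*y**2 + 2*y; vanishes at y ∈ {0}. (1, 0): f_x = 3 ≠ 0.
  x = 2: f_y(2, y) = 3*y**2 + 2*y; vanishes at y ∈ {0}. (2, 0): f_x = 12 ≠ 0.
  x = 3: f_y(3, y) = 3*y**2 + 2*y; vanishes at y ∈ {0}. (3, 0): f_x = 27 ≠ 0.
  x = 4: f_y(4, y) = 3*y**2 + 2*y; vanishes at y ∈ {0}. (4, 0): f_x = 48 ≠ 0.
Only singular point on the grid: (0, 0).
Classify: substitute x = 0 + u, y = 0 + v and expand: f = u**3 + v**3 + v**2.
No constant or linear terms (consistent with a singular point). Quadratic part: v**2. Cubic part: u**3 + v**3.
The quadratic part v**2 is a perfect square, so there is a single (double) tangent line v = 0, i.e. y = 0. Restricting the cubic part to that line (v = 0) leaves u**3 ≠ 0, so f is not divisible by v and the branch is v² ≈ -u**3 to lowest order — this is a cusp.
Classification: cusp.


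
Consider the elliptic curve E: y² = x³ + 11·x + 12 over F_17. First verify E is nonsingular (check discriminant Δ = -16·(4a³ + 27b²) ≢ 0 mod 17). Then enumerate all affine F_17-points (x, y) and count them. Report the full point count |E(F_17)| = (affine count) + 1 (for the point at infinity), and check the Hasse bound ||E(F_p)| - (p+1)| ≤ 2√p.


Affine points = {(2, 5), (2, 12), (3, 2), (3, 15), (4, 1), (4, 16), (8, 0), (10, 0), (11, 6), (11, 11), (12, 6), (12, 11), (15, 4), (15, 13), (16, 0)}; affine count = 15; |E(F_17)| = 16.

Discriminant check: Δ ∝ 4a³ + 27b² = 4·11³ + 27·12² = 4·1331 + 27·144 ≡ 15 (mod 17). Nonzero ⇒ E is nonsingular.
For each x ∈ F_17, compute rhs = x³ + 11·x + 12 mod 17, then count y ∈ F_17 with y² ≡ rhs.
  x = 0: rhs = 12, matching y values: none (0 points).
  x = 1: rhs = 7, matching y values: none (0 points).
  x = 2: rhs = 8, matching y values: 5, 12 (2 points).
  x = 3: rhs = 4, matching y values: 2, 15 (2 points).
  x = 4: rhs = 1, matching y values: 1, 16 (2 points).
  x = 5: rhs = 5, matching y values: none (0 points).
  x = 6: rhs = 5, matching y values: none (0 points).
  x = 7: rhs = 7, matching y values: none (0 points).
  x = 8: rhs = 0, matching y values: 0 (1 points).
  x = 9: rhs = 7, matching y values: none (0 points).
  x = 10: rhs = 0, matching y values: 0 (1 points).
  x = 11: rhs = 2, matching y values: 6, 11 (2 points).
  x = 12: rhs = 2, matching y values: 6, 11 (2 points).
  x = 13: rhs = 6, matching y values: none (0 points).
  x = 14: rhs = 3, matching y values: none (0 points).
  x = 15: rhs = 16, matching y values: 4, 13 (2 points).
  x = 16: rhs = 0, matching y values: 0 (1 points).
Total affine count: 15.
Full point count |E(F_17)| = 15 + 1 = 16.
Hasse bound: |16 − (17+1)| = |-2| = 2 ≤ 2√17 ≈ 8.2462 ✓.


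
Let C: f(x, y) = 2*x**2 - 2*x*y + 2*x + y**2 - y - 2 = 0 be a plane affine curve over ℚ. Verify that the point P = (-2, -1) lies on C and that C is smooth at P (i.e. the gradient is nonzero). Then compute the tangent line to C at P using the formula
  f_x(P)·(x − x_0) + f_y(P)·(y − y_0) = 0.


Tangent line at P: -4*x + y - 7 = 0.

Step 1: f(-2, -1) = 0, so P lies on C.
Step 2: partial derivatives
  f_x(x, y) = 4*x - 2*y + 2, f_y(x, y) = -2*x + 2*y - 1.
  f_x(P) = -4, f_y(P) = 1 (gradient nonzero, so P is smooth).
Step 3: tangent line at P: -4·(x − -2) + 1·(y − -1) = 0.
Expanding: -4*x + y - 7 = 0.


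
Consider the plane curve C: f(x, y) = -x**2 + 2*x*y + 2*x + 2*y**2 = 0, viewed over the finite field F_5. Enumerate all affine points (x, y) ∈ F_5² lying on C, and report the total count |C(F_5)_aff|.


Affine F_5-points: {(0, 0), (1, 1), (1, 3), (2, 0), (2, 3), (3, 1)}; count = 6.

For each of the 25 pairs (x, y) ∈ F_5², evaluate f(x, y) mod 5. Record the zeros.
  x = 0: [0↦0, 1↦2, 2↦3, 3↦3, 4↦2]  zeros at y ∈ {0}
  x = 1: [0↦1, 1↦0, 2↦3, 3↦0, 4↦1]  zeros at y ∈ {1, 3}
  x = 2: [0↦0, 1↦1, 2↦1, 3↦0, 4↦3]  zeros at y ∈ {0, 3}
  x = 3: [0↦2, 1↦0, 2↦2, 3↦3, 4↦3]  zeros at y ∈ {1}
  x = 4: [0↦2, 1↦2, 2↦1, 3↦4, 4↦1]  zeros at y ∈ ∅
Collecting zeros: affine points = {(0, 0), (1, 1), (1, 3), (2, 0), (2, 3), (3, 1)}.
Total count |C(F_5)_aff| = 6.


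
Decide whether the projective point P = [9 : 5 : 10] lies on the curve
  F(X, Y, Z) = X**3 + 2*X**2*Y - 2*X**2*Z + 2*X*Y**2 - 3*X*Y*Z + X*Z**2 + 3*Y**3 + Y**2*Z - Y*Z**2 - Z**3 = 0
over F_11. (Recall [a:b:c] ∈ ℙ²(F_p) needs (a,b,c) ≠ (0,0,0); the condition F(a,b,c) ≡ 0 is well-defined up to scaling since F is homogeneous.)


F(9,5,10) ≡ 1 (mod 11); P is NOT on the curve.

Evaluate F(9, 5, 10) term-by-term (mod 11).
  X**3 ↦ 1·729·1·1 = 729
  2*X**2*Y ↦ 2·81·5·1 = 810
  -2*X**2*Z ↦ -2·81·1·10 = -1620
  2*X*Y**2 ↦ 2·9·25·1 = 450
  -3*X*Y*Z ↦ -3·9·5·10 = -1350
  X*Z**2 ↦ 1·9·1·100 = 900
  3*Y**3 ↦ 3·1·125·1 = 375
  Y**2*Z ↦ 1·1·25·10 = 250
  -Y*Z**2 ↦ -1·1·5·100 = -500
  -Z**3 ↦ -1·1·1·1000 = -1000
Sum: F(9, 5, 10) = (729) + (810) + (-1620) + (450) + (-1350) + (900) + (375) + (250) + (-500) + (-1000) = -956.
Reducing mod 11: -956 ≡ 1 (mod 11).
Since F(a, b, c) ≡ 1 ≠ 0 (mod 11), P does NOT lie on the curve.


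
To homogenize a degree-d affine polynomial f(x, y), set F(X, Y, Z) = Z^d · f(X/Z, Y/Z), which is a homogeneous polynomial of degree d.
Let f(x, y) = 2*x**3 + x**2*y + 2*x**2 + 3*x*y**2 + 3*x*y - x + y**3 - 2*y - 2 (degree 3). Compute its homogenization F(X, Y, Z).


F(X, Y, Z) = 2*X**3 + X**2*Y + 2*X**2*Z + 3*X*Y**2 + 3*X*Y*Z - X*Z**2 + Y**3 - 2*Y*Z**2 - 2*Z**3

deg(f) = 3.
Substitute x = X/Z, y = Y/Z into f, then multiply by Z^3.
  monomial 2·x^3·y^0 ↦ 2·X^3·Y^0·Z^0.
  monomial 1·x^2·y^1 ↦ 1·X^2·Y^1·Z^0.
  monomial 2·x^2·y^0 ↦ 2·X^2·Y^0·Z^1.
  monomial 3·x^1·y^2 ↦ 3·X^1·Y^2·Z^0.
  monomial 3·x^1·y^1 ↦ 3·X^1·Y^1·Z^1.
  monomial -1·x^1·y^0 ↦ -1·X^1·Y^0·Z^2.
  monomial 1·x^0·y^3 ↦ 1·X^0·Y^3·Z^0.
  monomial -2·x^0·y^1 ↦ -2·X^0·Y^1·Z^2.
  monomial -2·x^0·y^0 ↦ -2·X^0·Y^0·Z^3.
Collecting: F(X, Y, Z) = 2*X**3 + X**2*Y + 2*X**2*Z + 3*X*Y**2 + 3*X*Y*Z - X*Z**2 + Y**3 - 2*Y*Z**2 - 2*Z**3.


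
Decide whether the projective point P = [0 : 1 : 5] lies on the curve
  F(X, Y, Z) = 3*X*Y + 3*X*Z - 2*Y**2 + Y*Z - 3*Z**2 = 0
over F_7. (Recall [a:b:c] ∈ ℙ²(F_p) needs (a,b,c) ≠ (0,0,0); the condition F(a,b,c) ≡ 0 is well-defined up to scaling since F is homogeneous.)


F(0,1,5) ≡ 5 (mod 7); P is NOT on the curve.

Evaluate F(0, 1, 5) term-by-term (mod 7).
  3*X*Y ↦ 3·0·1·1 = 0
  3*X*Z ↦ 3·0·1·5 = 0
  -2*Y**2 ↦ -2·1·1·1 = -2
  Y*Z ↦ 1·1·1·5 = 5
  -3*Z**2 ↦ -3·1·1·25 = -75
Sum: F(0, 1, 5) = (0) + (0) + (-2) + (5) + (-75) = -72.
Reducing mod 7: -72 ≡ 5 (mod 7).
Since F(a, b, c) ≡ 5 ≠ 0 (mod 7), P does NOT lie on the curve.


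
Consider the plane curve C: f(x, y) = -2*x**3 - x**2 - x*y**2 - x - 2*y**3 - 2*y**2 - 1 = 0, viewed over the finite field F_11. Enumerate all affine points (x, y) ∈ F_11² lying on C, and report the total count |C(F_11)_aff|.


Affine F_11-points: {(1, 2), (1, 5), (1, 8), (2, 2), (3, 4), (5, 10), (7, 7), (7, 8), (8, 8), (9, 1), (10, 4)}; count = 11.

For each of the 121 pairs (x, y) ∈ F_11², evaluate f(x, y) mod 11. Record the zeros.
  x = 0: [0↦10, 1↦6, 2↦8, 3↦4, 4↦4, 5↦7, 6↦1, 7↦7, 8↦2, 9↦7, 10↦10]  zeros at y ∈ ∅
  x = 1: [0↦6, 1↦1, 2↦0, 3↦2, 4↦6, 5↦0, 6↦5, 7↦9, 8↦0, 9↦10, 10↦5]  zeros at y ∈ {2, 5, 8}
  x = 2: [0↦10, 1↦4, 2↦0, 3↦8, 4↦5, 5↦1, 6↦6, 7↦8, 8↦6, 9↦10, 10↦8]  zeros at y ∈ {2}
  x = 3: [0↦10, 1↦3, 2↦7, 3↦10, 4↦0, 5↦9, 6↦3, 7↦3, 8↦8, 9↦6, 10↦7]  zeros at y ∈ {4}
  x = 4: [0↦5, 1↦8, 2↦9, 3↦7, 4↦1, 5↦1, 6↦6, 7↦4, 8↦5, 9↦8, 10↦1]  zeros at y ∈ ∅
  x = 5: [0↦5, 1↦7, 2↦5, 3↦9, 4↦7, 5↦9, 6↦3, 7↦10, 8↦7, 9↦4, 10↦0]  zeros at y ∈ {10}
  x = 6: [0↦9, 1↦10, 2↦5, 3↦4, 4↦6, 5↦10, 6↦4, 7↦9, 8↦2, 9↦4, 10↦3]  zeros at y ∈ ∅
  x = 7: [0↦5, 1↦5, 2↦8, 3↦2, 4↦8, 5↦3, 6↦8, 7↦0, 8↦0, 9↦7, 10↦9]  zeros at y ∈ {7, 8}
  x = 8: [0↦3, 1↦2, 2↦2, 3↦2, 4↦1, 5↦9, 6↦3, 7↦4, 8↦0, 9↦1, 10↦6]  zeros at y ∈ {8}
  x = 9: [0↦2, 1↦0, 2↦8, 3↦3, 4↦6, 5↦5, 6↦10, 7↦9, 8↦1, 9↦7, 10↦4]  zeros at y ∈ {1}
  x = 10: [0↦1, 1↦9, 2↦3, 3↦4, 4↦0, 5↦1, 6↦6, 7↦3, 8↦2, 9↦2, 10↦2]  zeros at y ∈ {4}
Collecting zeros: affine points = {(1, 2), (1, 5), (1, 8), (2, 2), (3, 4), (5, 10), (7, 7), (7, 8), (8, 8), (9, 1), (10, 4)}.
Total count |C(F_11)_aff| = 11.


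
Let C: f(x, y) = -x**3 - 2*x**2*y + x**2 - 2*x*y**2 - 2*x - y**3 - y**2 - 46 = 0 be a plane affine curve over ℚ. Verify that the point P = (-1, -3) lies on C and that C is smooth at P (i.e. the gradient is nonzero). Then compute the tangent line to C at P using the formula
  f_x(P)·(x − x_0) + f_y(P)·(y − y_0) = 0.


Tangent line at P: -37*x - 35*y - 142 = 0.

Step 1: f(-1, -3) = 0, so P lies on C.
Step 2: partial derivatives
  f_x(x, y) = -3*x**2 - 4*x*y + 2*x - 2*y**2 - 2, f_y(x, y) = -2*x**2 - 4*x*y - 3*y**2 - 2*y.
  f_x(P) = -37, f_y(P) = -35 (gradient nonzero, so P is smooth).
Step 3: tangent line at P: -37·(x − -1) + -35·(y − -3) = 0.
Expanding: -37*x - 35*y - 142 = 0.


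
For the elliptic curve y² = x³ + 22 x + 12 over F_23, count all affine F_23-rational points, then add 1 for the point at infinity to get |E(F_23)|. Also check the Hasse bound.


Affine points = {(0, 9), (0, 14), (1, 9), (1, 14), (2, 8), (2, 15), (3, 6), (3, 17), (4, 7), (4, 16), (7, 7), (7, 16), (10, 6), (10, 17), (12, 7), (12, 16), (17, 3), (17, 20), (21, 11), (21, 12), (22, 9), (22, 14)}; affine count = 22; |E(F_23)| = 23.

Discriminant check: Δ ∝ 4a³ + 27b² = 4·22³ + 27·12² = 4·10648 + 27·144 ≡ 20 (mod 23). Nonzero ⇒ E is nonsingular.
For each x ∈ F_23, compute rhs = x³ + 22·x + 12 mod 23, then count y ∈ F_23 with y² ≡ rhs.
  x = 0: rhs = 12, matching y values: 9, 14 (2 points).
  x = 1: rhs = 12, matching y values: 9, 14 (2 points).
  x = 2: rhs = 18, matching y values: 8, 15 (2 points).
  x = 3: rhs = 13, matching y values: 6, 17 (2 points).
  x = 4: rhs = 3, matching y values: 7, 16 (2 points).
  x = 5: rhs = 17, matching y values: none (0 points).
  x = 6: rhs = 15, matching y values: none (0 points).
  x = 7: rhs = 3, matching y values: 7, 16 (2 points).
  x = 8: rhs = 10, matching y values: none (0 points).
  x = 9: rhs = 19, matching y values: none (0 points).
  x = 10: rhs = 13, matching y values: 6, 17 (2 points).
  x = 11: rhs = 21, matching y values: none (0 points).
  x = 12: rhs = 3, matching y values: 7, 16 (2 points).
  x = 13: rhs = 11, matching y values: none (0 points).
  x = 14: rhs = 5, matching y values: none (0 points).
  x = 15: rhs = 14, matching y values: none (0 points).
  x = 16: rhs = 21, matching y values: none (0 points).
  x = 17: rhs = 9, matching y values: 3, 20 (2 points).
  x = 18: rhs = 7, matching y values: none (0 points).
  x = 19: rhs = 21, matching y values: none (0 points).
  x = 20: rhs = 11, matching y values: none (0 points).
  x = 21: rhs = 6, matching y values: 11, 12 (2 points).
  x = 22: rhs = 12, matching y values: 9, 14 (2 points).
Total affine count: 22.
Full point count |E(F_23)| = 22 + 1 = 23.
Hasse bound: |23 − (23+1)| = |-1| = 1 ≤ 2√23 ≈ 9.5917 ✓.


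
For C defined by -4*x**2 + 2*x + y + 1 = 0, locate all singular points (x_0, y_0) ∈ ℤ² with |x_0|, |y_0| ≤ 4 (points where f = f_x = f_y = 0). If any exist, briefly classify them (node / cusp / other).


No singular points in the scanned grid; C is smooth there.

Compute partial derivatives:
  f_x = 2 - 8*x.
  f_y = 1.
f_y = 1 is a nonzero constant, so f_y never vanishes: no point (x, y) can satisfy f = f_x = f_y = 0. In particular no (x, y) ∈ {−4, ..., 4}² is singular; the curve is smooth.


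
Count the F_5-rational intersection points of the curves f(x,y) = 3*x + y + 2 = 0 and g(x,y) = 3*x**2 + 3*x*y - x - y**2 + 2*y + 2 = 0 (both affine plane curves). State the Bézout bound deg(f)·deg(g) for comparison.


Common zeros: ∅; count = 0; Bézout bound = 2.

deg(f) = 1, deg(g) = 2, so Bézout bound = 2.
Scan x ∈ F_5. For each x, list the y ∈ F_5 with f(x, y) ≡ 0 and those with g(x, y) ≡ 0 (mod 5); the common zeros in that column are the intersection.
  x = 0: f ≡ 0 at y ∈ {3}; g ≡ 0 at y ∈ ∅; common: ∅.
  x = 1: f ≡ 0 at y ∈ {0}; g ≡ 0 at y ∈ {2, 3}; common: ∅.
  x = 2: f ≡ 0 at y ∈ {2}; g ≡ 0 at y ∈ ∅; common: ∅.
  x = 3: f ≡ 0 at y ∈ {4}; g ≡ 0 at y ∈ {3}; common: ∅.
  x = 4: f ≡ 0 at y ∈ {1}; g ≡ 0 at y ∈ {2}; common: ∅.
Collecting: common zeros = ∅, so the count is 0.
Comparison with the Bézout bound: 0 ≤ 2 = deg(f)·deg(g), as expected for curves with no common component (the affine F_5-count falls short of the bound because intersections may lie at infinity, over extension fields, or carry multiplicity).


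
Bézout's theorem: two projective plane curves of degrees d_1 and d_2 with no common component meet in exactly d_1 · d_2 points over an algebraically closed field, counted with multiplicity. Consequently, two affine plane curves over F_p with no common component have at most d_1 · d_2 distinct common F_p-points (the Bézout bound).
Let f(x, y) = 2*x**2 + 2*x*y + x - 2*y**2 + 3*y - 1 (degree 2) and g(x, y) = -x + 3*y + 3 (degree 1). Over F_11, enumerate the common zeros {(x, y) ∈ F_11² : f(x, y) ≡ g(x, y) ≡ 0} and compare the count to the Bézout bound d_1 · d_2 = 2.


Common zeros: {(10, 6)}; count = 1; Bézout bound = 2.

deg(f) = 2, deg(g) = 1, so Bézout bound = 2.
Scan x ∈ F_11. For each x, list the y ∈ F_11 with f(x, y) ≡ 0 and those with g(x, y) ≡ 0 (mod 11); the common zeros in that column are the intersection.
  x = 0: f ≡ 0 at y ∈ {1, 6}; g ≡ 0 at y ∈ {10}; common: ∅.
  x = 1: f ≡ 0 at y ∈ ∅; g ≡ 0 at y ∈ {3}; common: ∅.
  x = 2: f ≡ 0 at y ∈ {10}; g ≡ 0 at y ∈ {7}; common: ∅.
  x = 3: f ≡ 0 at y ∈ ∅; g ≡ 0 at y ∈ {0}; common: ∅.
  x = 4: f ≡ 0 at y ∈ {1, 10}; g ≡ 0 at y ∈ {4}; common: ∅.
  x = 5: f ≡ 0 at y ∈ ∅; g ≡ 0 at y ∈ {8}; common: ∅.
  x = 6: f ≡ 0 at y ∈ {0, 2}; g ≡ 0 at y ∈ {1}; common: ∅.
  x = 7: f ≡ 0 at y ∈ ∅; g ≡ 0 at y ∈ {5}; common: ∅.
  x = 8: f ≡ 0 at y ∈ {2}; g ≡ 0 at y ∈ {9}; common: ∅.
  x = 9: f ≡ 0 at y ∈ ∅; g ≡ 0 at y ∈ {2}; common: ∅.
  x = 10: f ≡ 0 at y ∈ {0, 6}; g ≡ 0 at y ∈ {6}; common: {6}.
Collecting: common zeros = {(10, 6)}, so the count is 1.
Comparison with the Bézout bound: 1 ≤ 2 = deg(f)·deg(g), as expected for curves with no common component (the affine F_11-count falls short of the bound because intersections may lie at infinity, over extension fields, or carry multiplicity).


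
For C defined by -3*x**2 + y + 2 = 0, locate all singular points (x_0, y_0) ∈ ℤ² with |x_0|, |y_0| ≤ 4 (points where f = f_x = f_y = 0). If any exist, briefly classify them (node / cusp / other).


No singular points in the scanned grid; C is smooth there.

Compute partial derivatives:
  f_x = -6*x.
  f_y = 1.
f_y = 1 is a nonzero constant, so f_y never vanishes: no point (x, y) can satisfy f = f_x = f_y = 0. In particular no (x, y) ∈ {−4, ..., 4}² is singular; the curve is smooth.


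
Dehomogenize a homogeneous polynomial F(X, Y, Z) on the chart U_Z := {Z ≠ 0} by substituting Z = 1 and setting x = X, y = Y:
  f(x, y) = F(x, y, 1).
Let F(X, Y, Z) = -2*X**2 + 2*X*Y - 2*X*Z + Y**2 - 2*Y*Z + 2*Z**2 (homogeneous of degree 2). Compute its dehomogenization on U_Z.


f(x, y) = -2*x**2 + 2*x*y - 2*x + y**2 - 2*y + 2

On U_Z we set Z = 1. Each monomial c·X^i·Y^j·Z^k in F becomes c·x^i·y^j·1^k = c·x^i·y^j.
Substituting Z = 1: F(X, Y, 1) = -2*x**2 + 2*x*y - 2*x + y**2 - 2*y + 2.
Note: deg(f) ≤ deg(F) = 2; strict inequality happens when F is divisible by Z (lost terms).


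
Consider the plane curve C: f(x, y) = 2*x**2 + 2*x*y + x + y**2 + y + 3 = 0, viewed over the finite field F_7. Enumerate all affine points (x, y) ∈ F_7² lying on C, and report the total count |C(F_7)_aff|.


Affine F_7-points: {(2, 4), (2, 5), (3, 2), (3, 5), (4, 1), (4, 4), (5, 1), (5, 2)}; count = 8.

For each of the 49 pairs (x, y) ∈ F_7², evaluate f(x, y) mod 7. Record the zeros.
  x = 0: [0↦3, 1↦5, 2↦2, 3↦1, 4↦2, 5↦5, 6↦3]  zeros at y ∈ ∅
  x = 1: [0↦6, 1↦3, 2↦2, 3↦3, 4↦6, 5↦4, 6↦4]  zeros at y ∈ ∅
  x = 2: [0↦6, 1↦5, 2↦6, 3↦2, 4↦0, 5↦0, 6↦2]  zeros at y ∈ {4, 5}
  x = 3: [0↦3, 1↦4, 2↦0, 3↦5, 4↦5, 5↦0, 6↦4]  zeros at y ∈ {2, 5}
  x = 4: [0↦4, 1↦0, 2↦5, 3↦5, 4↦0, 5↦4, 6↦3]  zeros at y ∈ {1, 4}
  x = 5: [0↦2, 1↦0, 2↦0, 3↦2, 4↦6, 5↦5, 6↦6]  zeros at y ∈ {1, 2}
  x = 6: [0↦4, 1↦4, 2↦6, 3↦3, 4↦2, 5↦3, 6↦6]  zeros at y ∈ ∅
Collecting zeros: affine points = {(2, 4), (2, 5), (3, 2), (3, 5), (4, 1), (4, 4), (5, 1), (5, 2)}.
Total count |C(F_7)_aff| = 8.


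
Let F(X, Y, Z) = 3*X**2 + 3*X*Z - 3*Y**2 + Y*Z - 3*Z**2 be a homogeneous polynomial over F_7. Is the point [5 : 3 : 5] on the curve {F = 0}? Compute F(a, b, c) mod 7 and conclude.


F(5,3,5) ≡ 0 (mod 7); P is on the curve.

Evaluate F(5, 3, 5) term-by-term (mod 7).
  3*X**2 ↦ 3·25·1·1 = 75
  3*X*Z ↦ 3·5·1·5 = 75
  -3*Y**2 ↦ -3·1·9·1 = -27
  Y*Z ↦ 1·1·3·5 = 15
  -3*Z**2 ↦ -3·1·1·25 = -75
Sum: F(5, 3, 5) = (75) + (75) + (-27) + (15) + (-75) = 63.
Reducing mod 7: 63 ≡ 0 (mod 7).
Since F(a, b, c) ≡ 0 (mod 7), P lies on the curve.
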